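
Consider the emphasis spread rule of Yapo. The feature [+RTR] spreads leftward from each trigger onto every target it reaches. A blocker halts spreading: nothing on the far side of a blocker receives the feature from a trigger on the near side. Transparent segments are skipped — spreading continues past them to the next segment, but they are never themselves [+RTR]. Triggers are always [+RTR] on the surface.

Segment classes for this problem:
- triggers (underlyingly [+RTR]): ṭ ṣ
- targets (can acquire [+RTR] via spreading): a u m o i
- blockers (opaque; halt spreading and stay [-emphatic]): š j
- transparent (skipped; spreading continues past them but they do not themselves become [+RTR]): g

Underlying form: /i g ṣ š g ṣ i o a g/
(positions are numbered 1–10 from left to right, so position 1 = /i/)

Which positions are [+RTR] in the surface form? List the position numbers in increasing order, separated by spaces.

From /ṣ/ at 3 leftward: 2 /g/ transparent; 1 /i/ → [+RTR]; word edge.
From /ṣ/ at 6 leftward: 5 /g/ transparent; 4 /š/ blocks.
Targets with no active source: positions 7 8 9 stay [-emphatic].

1 3 6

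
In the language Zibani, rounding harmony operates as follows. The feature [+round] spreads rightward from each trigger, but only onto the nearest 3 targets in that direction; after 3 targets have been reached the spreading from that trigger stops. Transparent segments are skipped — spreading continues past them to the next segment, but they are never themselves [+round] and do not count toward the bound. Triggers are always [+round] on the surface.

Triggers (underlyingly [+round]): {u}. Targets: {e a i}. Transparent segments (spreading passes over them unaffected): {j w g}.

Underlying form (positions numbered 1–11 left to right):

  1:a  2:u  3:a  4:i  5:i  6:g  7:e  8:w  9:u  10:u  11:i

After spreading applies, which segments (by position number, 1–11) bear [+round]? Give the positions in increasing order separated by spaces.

2 3 4 5 9 10 11

From /u/ at 2 rightward: 3 /a/ → [+round]; 4 /i/ → [+round]; 5 /i/ → [+round]; bound reached.
From /u/ at 9 rightward: 10 /u/ is itself a trigger — this domain ends here.
From /u/ at 10 rightward: 11 /i/ → [+round]; word edge.
Targets with no active source: positions 1 7 stay [-round].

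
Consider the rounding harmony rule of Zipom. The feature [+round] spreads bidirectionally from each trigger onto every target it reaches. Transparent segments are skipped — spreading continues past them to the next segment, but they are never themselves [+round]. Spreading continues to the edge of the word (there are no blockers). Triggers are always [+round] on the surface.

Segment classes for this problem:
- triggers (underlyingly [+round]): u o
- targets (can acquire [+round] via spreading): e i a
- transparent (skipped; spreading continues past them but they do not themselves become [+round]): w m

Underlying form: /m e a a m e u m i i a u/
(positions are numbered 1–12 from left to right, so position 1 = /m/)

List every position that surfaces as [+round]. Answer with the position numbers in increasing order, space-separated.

From /u/ at 7 rightward: 8 /m/ transparent; 9 /i/ → [+round]; 10 /i/ → [+round]; 11 /a/ → [+round]; 12 /u/ is itself a trigger — this domain ends here.
From /u/ at 7 leftward: 6 /e/ → [+round]; 5 /m/ transparent; 4 /a/ → [+round]; 3 /a/ → [+round]; 2 /e/ → [+round]; 1 /m/ transparent; word edge.
From /u/ at 12 rightward: word edge.
From /u/ at 12 leftward: 11 /a/ → [+round]; 10 /i/ → [+round]; 9 /i/ → [+round]; 8 /m/ transparent; 7 /u/ is itself a trigger — this domain ends here.

2 3 4 6 7 9 10 11 12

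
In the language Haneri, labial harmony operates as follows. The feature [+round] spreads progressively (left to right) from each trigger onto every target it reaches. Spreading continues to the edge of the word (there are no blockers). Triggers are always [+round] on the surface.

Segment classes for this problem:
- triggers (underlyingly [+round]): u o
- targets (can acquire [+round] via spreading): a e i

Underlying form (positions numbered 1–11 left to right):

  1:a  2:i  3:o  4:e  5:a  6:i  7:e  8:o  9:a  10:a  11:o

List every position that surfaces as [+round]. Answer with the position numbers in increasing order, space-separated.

From /o/ at 3 rightward: 4 /e/ → [+round]; 5 /a/ → [+round]; 6 /i/ → [+round]; 7 /e/ → [+round]; 8 /o/ is itself a trigger — this domain ends here.
From /o/ at 8 rightward: 9 /a/ → [+round]; 10 /a/ → [+round]; 11 /o/ is itself a trigger — this domain ends here.
From /o/ at 11 rightward: word edge.
Targets with no active source: positions 1 2 stay [-round].

3 4 5 6 7 8 9 10 11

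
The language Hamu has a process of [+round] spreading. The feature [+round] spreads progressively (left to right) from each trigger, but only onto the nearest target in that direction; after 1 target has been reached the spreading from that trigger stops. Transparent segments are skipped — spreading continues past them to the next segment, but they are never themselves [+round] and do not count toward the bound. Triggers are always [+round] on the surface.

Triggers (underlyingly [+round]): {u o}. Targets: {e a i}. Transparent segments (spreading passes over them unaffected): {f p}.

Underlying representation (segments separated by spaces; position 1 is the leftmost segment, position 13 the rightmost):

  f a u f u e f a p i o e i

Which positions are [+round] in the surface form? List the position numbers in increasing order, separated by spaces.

From /u/ at 3 rightward: 4 /f/ transparent; 5 /u/ is itself a trigger — this domain ends here.
From /u/ at 5 rightward: 6 /e/ → [+round]; bound reached.
From /o/ at 11 rightward: 12 /e/ → [+round]; bound reached.
Targets with no active source: positions 2 8 10 13 stay [-round].

3 5 6 11 12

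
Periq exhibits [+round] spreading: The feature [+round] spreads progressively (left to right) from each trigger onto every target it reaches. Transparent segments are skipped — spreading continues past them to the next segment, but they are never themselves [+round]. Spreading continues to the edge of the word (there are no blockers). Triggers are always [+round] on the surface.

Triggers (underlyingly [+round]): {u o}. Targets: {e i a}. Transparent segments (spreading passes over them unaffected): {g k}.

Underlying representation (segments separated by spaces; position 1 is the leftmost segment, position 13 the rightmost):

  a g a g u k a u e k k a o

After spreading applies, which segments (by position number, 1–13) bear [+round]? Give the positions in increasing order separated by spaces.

From /u/ at 5 rightward: 6 /k/ transparent; 7 /a/ → [+round]; 8 /u/ is itself a trigger — this domain ends here.
From /u/ at 8 rightward: 9 /e/ → [+round]; 10 /k/ transparent; 11 /k/ transparent; 12 /a/ → [+round]; 13 /o/ is itself a trigger — this domain ends here.
From /o/ at 13 rightward: word edge.
Targets with no active source: positions 1 3 stay [-round].

5 7 8 9 12 13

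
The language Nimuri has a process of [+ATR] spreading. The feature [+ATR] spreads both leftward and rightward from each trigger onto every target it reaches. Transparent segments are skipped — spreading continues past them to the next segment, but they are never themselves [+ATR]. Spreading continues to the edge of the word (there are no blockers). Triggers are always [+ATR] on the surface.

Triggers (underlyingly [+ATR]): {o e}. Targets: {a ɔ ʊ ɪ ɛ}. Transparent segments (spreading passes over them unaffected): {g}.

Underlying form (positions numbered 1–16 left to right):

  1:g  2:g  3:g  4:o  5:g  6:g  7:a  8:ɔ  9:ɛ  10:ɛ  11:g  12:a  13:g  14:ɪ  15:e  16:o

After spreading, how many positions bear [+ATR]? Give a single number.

From /o/ at 4 rightward: 5 /g/ transparent; 6 /g/ transparent; 7 /a/ → [+ATR]; 8 /ɔ/ → [+ATR]; 9 /ɛ/ → [+ATR]; 10 /ɛ/ → [+ATR]; 11 /g/ transparent; 12 /a/ → [+ATR]; 13 /g/ transparent; 14 /ɪ/ → [+ATR]; 15 /e/ is itself a trigger — this domain ends here.
From /o/ at 4 leftward: 3 /g/ transparent; 2 /g/ transparent; 1 /g/ transparent; word edge.
From /e/ at 15 rightward: 16 /o/ is itself a trigger — this domain ends here.
From /e/ at 15 leftward: 14 /ɪ/ → [+ATR]; 13 /g/ transparent; 12 /a/ → [+ATR]; 11 /g/ transparent; 10 /ɛ/ → [+ATR]; 9 /ɛ/ → [+ATR]; 8 /ɔ/ → [+ATR]; 7 /a/ → [+ATR]; 6 /g/ transparent; 5 /g/ transparent; 4 /o/ is itself a trigger — this domain ends here.
From /o/ at 16 rightward: word edge.
From /o/ at 16 leftward: 15 /e/ is itself a trigger — this domain ends here.
[+ATR] positions on the surface: 4 7 8 9 10 12 14 15 16.

9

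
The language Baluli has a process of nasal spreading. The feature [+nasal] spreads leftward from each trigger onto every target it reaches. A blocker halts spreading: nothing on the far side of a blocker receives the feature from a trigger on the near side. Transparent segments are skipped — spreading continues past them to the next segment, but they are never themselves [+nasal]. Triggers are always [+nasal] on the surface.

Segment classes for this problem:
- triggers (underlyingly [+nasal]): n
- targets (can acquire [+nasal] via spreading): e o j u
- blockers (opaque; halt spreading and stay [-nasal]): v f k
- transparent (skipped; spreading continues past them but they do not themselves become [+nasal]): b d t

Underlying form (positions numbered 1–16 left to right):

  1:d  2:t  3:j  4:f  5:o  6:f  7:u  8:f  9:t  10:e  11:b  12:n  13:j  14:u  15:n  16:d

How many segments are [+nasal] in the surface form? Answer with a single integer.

From /n/ at 12 leftward: 11 /b/ transparent; 10 /e/ → [+nasal]; 9 /t/ transparent; 8 /f/ blocks.
From /n/ at 15 leftward: 14 /u/ → [+nasal]; 13 /j/ → [+nasal]; 12 /n/ is itself a trigger — this domain ends here.
Targets with no active source: positions 3 5 7 stay [-nasal].
[+nasal] positions on the surface: 10 12 13 14 15.

5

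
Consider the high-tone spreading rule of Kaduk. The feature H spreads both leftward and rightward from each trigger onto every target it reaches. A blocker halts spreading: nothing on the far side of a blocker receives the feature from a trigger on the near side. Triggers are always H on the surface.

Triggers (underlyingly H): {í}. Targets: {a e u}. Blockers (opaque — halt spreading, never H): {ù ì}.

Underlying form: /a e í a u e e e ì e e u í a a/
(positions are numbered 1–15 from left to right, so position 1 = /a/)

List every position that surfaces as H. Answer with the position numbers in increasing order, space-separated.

From /í/ at 3 rightward: 4 /a/ → H; 5 /u/ → H; 6 /e/ → H; 7 /e/ → H; 8 /e/ → H; 9 /ì/ blocks.
From /í/ at 3 leftward: 2 /e/ → H; 1 /a/ → H; word edge.
From /í/ at 13 rightward: 14 /a/ → H; 15 /a/ → H; word edge.
From /í/ at 13 leftward: 12 /u/ → H; 11 /e/ → H; 10 /e/ → H; 9 /ì/ blocks.

1 2 3 4 5 6 7 8 10 11 12 13 14 15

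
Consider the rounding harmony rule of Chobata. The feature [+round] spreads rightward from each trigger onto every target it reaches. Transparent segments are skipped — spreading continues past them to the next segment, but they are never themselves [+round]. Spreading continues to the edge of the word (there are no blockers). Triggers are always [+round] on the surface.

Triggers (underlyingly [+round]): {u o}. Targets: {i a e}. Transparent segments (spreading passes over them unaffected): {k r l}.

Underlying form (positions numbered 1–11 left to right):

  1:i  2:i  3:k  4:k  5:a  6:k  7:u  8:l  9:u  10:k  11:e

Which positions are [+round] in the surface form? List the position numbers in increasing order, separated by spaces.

7 9 11

From /u/ at 7 rightward: 8 /l/ transparent; 9 /u/ is itself a trigger — this domain ends here.
From /u/ at 9 rightward: 10 /k/ transparent; 11 /e/ → [+round]; word edge.
Targets with no active source: positions 1 2 5 stay [-round].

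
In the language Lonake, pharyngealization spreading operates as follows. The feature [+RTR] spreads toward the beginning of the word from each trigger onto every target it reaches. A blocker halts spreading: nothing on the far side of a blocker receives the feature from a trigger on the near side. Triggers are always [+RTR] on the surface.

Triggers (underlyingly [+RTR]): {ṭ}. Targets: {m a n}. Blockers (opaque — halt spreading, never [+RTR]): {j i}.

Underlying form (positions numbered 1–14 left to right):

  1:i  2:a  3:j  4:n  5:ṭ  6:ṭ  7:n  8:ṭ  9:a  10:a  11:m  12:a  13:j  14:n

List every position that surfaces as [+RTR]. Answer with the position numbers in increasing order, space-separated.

From /ṭ/ at 5 leftward: 4 /n/ → [+RTR]; 3 /j/ blocks.
From /ṭ/ at 6 leftward: 5 /ṭ/ is itself a trigger — this domain ends here.
From /ṭ/ at 8 leftward: 7 /n/ → [+RTR]; 6 /ṭ/ is itself a trigger — this domain ends here.
Targets with no active source: positions 2 9 10 11 12 14 stay [-emphatic].

4 5 6 7 8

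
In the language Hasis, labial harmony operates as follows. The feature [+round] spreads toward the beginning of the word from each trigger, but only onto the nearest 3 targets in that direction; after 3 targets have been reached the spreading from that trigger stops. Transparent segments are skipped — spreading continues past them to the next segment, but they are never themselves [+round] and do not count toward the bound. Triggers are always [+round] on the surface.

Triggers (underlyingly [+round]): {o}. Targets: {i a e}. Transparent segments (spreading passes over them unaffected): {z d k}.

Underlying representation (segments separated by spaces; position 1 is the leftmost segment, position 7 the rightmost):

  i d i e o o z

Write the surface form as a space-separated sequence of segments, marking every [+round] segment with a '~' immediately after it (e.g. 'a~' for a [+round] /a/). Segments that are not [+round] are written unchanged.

From /o/ at 5 leftward: 4 /e/ → [+round]; 3 /i/ → [+round]; 2 /d/ transparent; 1 /i/ → [+round]; bound reached.
From /o/ at 6 leftward: 5 /o/ is itself a trigger — this domain ends here.
[+round] positions on the surface: 1 3 4 5 6.

i~ d i~ e~ o~ o~ z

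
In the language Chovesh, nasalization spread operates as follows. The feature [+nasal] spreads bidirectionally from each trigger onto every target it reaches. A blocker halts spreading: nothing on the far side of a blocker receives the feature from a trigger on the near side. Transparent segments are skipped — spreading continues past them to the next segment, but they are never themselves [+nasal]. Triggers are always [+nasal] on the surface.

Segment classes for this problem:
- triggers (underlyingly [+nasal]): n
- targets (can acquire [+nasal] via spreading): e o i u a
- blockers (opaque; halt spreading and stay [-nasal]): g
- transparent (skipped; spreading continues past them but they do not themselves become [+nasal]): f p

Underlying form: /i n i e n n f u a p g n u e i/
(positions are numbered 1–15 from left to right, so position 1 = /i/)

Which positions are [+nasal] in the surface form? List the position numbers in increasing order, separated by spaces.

1 2 3 4 5 6 8 9 12 13 14 15

From /n/ at 2 rightward: 3 /i/ → [+nasal]; 4 /e/ → [+nasal]; 5 /n/ is itself a trigger — this domain ends here.
From /n/ at 2 leftward: 1 /i/ → [+nasal]; word edge.
From /n/ at 5 rightward: 6 /n/ is itself a trigger — this domain ends here.
From /n/ at 5 leftward: 4 /e/ → [+nasal]; 3 /i/ → [+nasal]; 2 /n/ is itself a trigger — this domain ends here.
From /n/ at 6 rightward: 7 /f/ transparent; 8 /u/ → [+nasal]; 9 /a/ → [+nasal]; 10 /p/ transparent; 11 /g/ blocks.
From /n/ at 6 leftward: 5 /n/ is itself a trigger — this domain ends here.
From /n/ at 12 rightward: 13 /u/ → [+nasal]; 14 /e/ → [+nasal]; 15 /i/ → [+nasal]; word edge.
From /n/ at 12 leftward: 11 /g/ blocks.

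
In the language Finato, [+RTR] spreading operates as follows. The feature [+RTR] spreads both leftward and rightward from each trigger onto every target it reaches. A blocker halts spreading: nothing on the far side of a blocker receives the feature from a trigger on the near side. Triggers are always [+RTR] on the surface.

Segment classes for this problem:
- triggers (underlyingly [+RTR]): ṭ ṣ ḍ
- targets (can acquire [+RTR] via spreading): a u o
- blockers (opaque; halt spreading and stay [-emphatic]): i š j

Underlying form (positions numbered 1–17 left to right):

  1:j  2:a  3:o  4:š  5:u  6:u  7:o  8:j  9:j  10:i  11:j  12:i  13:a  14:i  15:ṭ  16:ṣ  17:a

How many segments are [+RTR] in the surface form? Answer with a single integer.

From /ṭ/ at 15 rightward: 16 /ṣ/ is itself a trigger — this domain ends here.
From /ṭ/ at 15 leftward: 14 /i/ blocks.
From /ṣ/ at 16 rightward: 17 /a/ → [+RTR]; word edge.
From /ṣ/ at 16 leftward: 15 /ṭ/ is itself a trigger — this domain ends here.
Targets with no active source: positions 2 3 5 6 7 13 stay [-emphatic].
[+RTR] positions on the surface: 15 16 17.

3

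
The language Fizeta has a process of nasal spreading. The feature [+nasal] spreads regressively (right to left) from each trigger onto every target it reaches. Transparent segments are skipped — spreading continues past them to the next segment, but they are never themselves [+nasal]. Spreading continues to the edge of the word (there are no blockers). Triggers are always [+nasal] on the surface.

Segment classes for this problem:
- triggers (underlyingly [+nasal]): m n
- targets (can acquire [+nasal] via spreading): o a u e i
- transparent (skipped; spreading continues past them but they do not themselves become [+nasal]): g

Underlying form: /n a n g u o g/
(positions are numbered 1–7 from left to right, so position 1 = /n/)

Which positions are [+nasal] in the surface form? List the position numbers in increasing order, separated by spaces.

1 2 3

From /n/ at 1 leftward: word edge.
From /n/ at 3 leftward: 2 /a/ → [+nasal]; 1 /n/ is itself a trigger — this domain ends here.
Targets with no active source: positions 5 6 stay [-nasal].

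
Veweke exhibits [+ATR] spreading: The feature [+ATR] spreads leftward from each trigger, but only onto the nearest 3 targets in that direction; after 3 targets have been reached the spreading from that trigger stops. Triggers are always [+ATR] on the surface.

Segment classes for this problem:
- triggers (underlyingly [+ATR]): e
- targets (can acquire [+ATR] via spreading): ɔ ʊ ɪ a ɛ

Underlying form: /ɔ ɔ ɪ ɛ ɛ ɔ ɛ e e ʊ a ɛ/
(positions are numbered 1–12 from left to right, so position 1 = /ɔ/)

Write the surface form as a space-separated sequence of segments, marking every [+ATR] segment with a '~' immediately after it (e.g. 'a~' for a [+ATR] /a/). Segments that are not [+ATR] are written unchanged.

From /e/ at 8 leftward: 7 /ɛ/ → [+ATR]; 6 /ɔ/ → [+ATR]; 5 /ɛ/ → [+ATR]; bound reached.
From /e/ at 9 leftward: 8 /e/ is itself a trigger — this domain ends here.
Targets with no active source: positions 1 2 3 4 10 11 12 stay [-ATR].
[+ATR] positions on the surface: 5 6 7 8 9.

ɔ ɔ ɪ ɛ ɛ~ ɔ~ ɛ~ e~ e~ ʊ a ɛ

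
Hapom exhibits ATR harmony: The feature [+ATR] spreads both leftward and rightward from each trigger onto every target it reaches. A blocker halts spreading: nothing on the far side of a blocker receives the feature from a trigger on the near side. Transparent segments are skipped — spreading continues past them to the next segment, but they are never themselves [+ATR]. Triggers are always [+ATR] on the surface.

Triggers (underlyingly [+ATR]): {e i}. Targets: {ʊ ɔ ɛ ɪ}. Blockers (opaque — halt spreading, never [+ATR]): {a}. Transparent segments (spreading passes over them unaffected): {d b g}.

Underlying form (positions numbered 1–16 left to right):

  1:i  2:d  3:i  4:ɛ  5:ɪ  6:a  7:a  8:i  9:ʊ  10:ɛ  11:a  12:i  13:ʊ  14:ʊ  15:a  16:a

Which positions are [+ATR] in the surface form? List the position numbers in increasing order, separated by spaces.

From /i/ at 1 rightward: 2 /d/ transparent; 3 /i/ is itself a trigger — this domain ends here.
From /i/ at 1 leftward: word edge.
From /i/ at 3 rightward: 4 /ɛ/ → [+ATR]; 5 /ɪ/ → [+ATR]; 6 /a/ blocks.
From /i/ at 3 leftward: 2 /d/ transparent; 1 /i/ is itself a trigger — this domain ends here.
From /i/ at 8 rightward: 9 /ʊ/ → [+ATR]; 10 /ɛ/ → [+ATR]; 11 /a/ blocks.
From /i/ at 8 leftward: 7 /a/ blocks.
From /i/ at 12 rightward: 13 /ʊ/ → [+ATR]; 14 /ʊ/ → [+ATR]; 15 /a/ blocks.
From /i/ at 12 leftward: 11 /a/ blocks.

1 3 4 5 8 9 10 12 13 14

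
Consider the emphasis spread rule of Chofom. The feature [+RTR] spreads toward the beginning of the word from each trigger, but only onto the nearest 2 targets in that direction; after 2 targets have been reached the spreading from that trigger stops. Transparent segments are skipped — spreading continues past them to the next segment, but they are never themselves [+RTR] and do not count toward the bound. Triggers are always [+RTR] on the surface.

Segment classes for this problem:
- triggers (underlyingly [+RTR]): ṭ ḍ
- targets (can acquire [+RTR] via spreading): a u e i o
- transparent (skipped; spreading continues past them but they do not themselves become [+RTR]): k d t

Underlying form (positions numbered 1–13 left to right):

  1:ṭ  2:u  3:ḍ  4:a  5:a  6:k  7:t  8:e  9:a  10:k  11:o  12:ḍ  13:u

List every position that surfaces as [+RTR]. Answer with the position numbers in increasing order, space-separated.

1 2 3 9 11 12

From /ṭ/ at 1 leftward: word edge.
From /ḍ/ at 3 leftward: 2 /u/ → [+RTR]; 1 /ṭ/ is itself a trigger — this domain ends here.
From /ḍ/ at 12 leftward: 11 /o/ → [+RTR]; 10 /k/ transparent; 9 /a/ → [+RTR]; bound reached.
Targets with no active source: positions 4 5 8 13 stay [-emphatic].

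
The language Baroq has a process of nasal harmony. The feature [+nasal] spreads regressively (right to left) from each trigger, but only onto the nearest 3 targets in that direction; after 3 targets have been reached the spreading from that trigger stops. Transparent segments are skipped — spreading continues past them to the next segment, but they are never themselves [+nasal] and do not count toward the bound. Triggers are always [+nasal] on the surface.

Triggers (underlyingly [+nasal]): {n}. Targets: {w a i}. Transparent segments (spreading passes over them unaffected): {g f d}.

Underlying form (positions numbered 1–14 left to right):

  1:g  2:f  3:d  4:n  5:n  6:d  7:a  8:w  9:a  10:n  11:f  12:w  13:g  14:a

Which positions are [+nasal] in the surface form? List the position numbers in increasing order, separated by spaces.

4 5 7 8 9 10

From /n/ at 4 leftward: 3 /d/ transparent; 2 /f/ transparent; 1 /g/ transparent; word edge.
From /n/ at 5 leftward: 4 /n/ is itself a trigger — this domain ends here.
From /n/ at 10 leftward: 9 /a/ → [+nasal]; 8 /w/ → [+nasal]; 7 /a/ → [+nasal]; bound reached.
Targets with no active source: positions 12 14 stay [-nasal].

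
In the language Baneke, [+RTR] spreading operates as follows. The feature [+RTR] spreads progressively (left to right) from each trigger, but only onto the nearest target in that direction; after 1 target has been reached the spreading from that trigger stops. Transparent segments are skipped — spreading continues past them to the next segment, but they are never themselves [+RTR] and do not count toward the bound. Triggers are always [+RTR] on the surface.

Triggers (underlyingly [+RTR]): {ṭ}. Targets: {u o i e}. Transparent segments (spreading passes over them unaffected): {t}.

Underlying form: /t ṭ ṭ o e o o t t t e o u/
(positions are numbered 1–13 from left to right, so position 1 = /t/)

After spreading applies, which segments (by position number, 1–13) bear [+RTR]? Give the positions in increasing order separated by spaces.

2 3 4

From /ṭ/ at 2 rightward: 3 /ṭ/ is itself a trigger — this domain ends here.
From /ṭ/ at 3 rightward: 4 /o/ → [+RTR]; bound reached.
Targets with no active source: positions 5 6 7 11 12 13 stay [-emphatic].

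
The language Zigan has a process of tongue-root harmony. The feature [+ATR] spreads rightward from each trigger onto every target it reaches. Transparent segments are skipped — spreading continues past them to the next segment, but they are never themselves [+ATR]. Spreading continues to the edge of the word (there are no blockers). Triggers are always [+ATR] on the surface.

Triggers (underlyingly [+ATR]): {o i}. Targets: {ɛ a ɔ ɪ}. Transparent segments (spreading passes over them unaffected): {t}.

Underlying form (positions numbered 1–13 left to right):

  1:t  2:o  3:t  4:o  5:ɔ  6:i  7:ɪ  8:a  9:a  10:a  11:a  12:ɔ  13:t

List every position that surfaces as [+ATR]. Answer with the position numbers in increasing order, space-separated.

From /o/ at 2 rightward: 3 /t/ transparent; 4 /o/ is itself a trigger — this domain ends here.
From /o/ at 4 rightward: 5 /ɔ/ → [+ATR]; 6 /i/ is itself a trigger — this domain ends here.
From /i/ at 6 rightward: 7 /ɪ/ → [+ATR]; 8 /a/ → [+ATR]; 9 /a/ → [+ATR]; 10 /a/ → [+ATR]; 11 /a/ → [+ATR]; 12 /ɔ/ → [+ATR]; 13 /t/ transparent; word edge.

2 4 5 6 7 8 9 10 11 12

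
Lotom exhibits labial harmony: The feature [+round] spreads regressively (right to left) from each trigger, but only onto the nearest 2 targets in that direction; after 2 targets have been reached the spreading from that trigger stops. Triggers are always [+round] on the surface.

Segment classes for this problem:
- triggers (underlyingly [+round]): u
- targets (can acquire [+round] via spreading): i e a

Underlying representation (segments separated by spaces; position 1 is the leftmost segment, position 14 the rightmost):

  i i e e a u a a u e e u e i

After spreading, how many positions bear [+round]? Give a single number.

From /u/ at 6 leftward: 5 /a/ → [+round]; 4 /e/ → [+round]; bound reached.
From /u/ at 9 leftward: 8 /a/ → [+round]; 7 /a/ → [+round]; bound reached.
From /u/ at 12 leftward: 11 /e/ → [+round]; 10 /e/ → [+round]; bound reached.
Targets with no active source: positions 1 2 3 13 14 stay [-round].
[+round] positions on the surface: 4 5 6 7 8 9 10 11 12.

9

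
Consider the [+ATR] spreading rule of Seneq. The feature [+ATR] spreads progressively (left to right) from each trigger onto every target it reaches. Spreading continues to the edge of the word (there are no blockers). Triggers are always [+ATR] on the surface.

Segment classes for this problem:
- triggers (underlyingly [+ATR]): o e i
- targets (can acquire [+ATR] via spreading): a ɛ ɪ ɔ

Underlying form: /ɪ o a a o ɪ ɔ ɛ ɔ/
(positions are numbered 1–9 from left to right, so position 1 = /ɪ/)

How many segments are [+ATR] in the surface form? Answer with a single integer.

8

From /o/ at 2 rightward: 3 /a/ → [+ATR]; 4 /a/ → [+ATR]; 5 /o/ is itself a trigger — this domain ends here.
From /o/ at 5 rightward: 6 /ɪ/ → [+ATR]; 7 /ɔ/ → [+ATR]; 8 /ɛ/ → [+ATR]; 9 /ɔ/ → [+ATR]; word edge.
Target with no active source: position 1 stays [-ATR].
[+ATR] positions on the surface: 2 3 4 5 6 7 8 9.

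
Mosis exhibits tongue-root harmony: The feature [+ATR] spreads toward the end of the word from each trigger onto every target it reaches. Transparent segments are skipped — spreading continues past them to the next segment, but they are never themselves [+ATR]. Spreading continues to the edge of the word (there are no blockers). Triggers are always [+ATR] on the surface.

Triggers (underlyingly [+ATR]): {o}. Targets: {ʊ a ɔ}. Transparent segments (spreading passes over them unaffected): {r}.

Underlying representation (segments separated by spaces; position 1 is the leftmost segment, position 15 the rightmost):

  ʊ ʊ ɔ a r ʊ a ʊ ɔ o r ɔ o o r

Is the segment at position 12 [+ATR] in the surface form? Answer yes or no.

yes

From /o/ at 10 rightward: 11 /r/ transparent; 12 /ɔ/ → [+ATR]; 13 /o/ is itself a trigger — this domain ends here.
From /o/ at 13 rightward: 14 /o/ is itself a trigger — this domain ends here.
From /o/ at 14 rightward: 15 /r/ transparent; word edge.
Targets with no active source: positions 1 2 3 4 6 7 8 9 stay [-ATR].
[+ATR] positions on the surface: 10 12 13 14.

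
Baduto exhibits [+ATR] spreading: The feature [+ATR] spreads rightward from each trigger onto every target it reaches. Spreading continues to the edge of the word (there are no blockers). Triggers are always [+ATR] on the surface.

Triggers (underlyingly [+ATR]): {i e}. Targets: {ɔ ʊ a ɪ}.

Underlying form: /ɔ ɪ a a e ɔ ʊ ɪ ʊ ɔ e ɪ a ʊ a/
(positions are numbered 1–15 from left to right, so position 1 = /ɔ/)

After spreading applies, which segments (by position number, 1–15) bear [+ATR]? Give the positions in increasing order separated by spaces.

From /e/ at 5 rightward: 6 /ɔ/ → [+ATR]; 7 /ʊ/ → [+ATR]; 8 /ɪ/ → [+ATR]; 9 /ʊ/ → [+ATR]; 10 /ɔ/ → [+ATR]; 11 /e/ is itself a trigger — this domain ends here.
From /e/ at 11 rightward: 12 /ɪ/ → [+ATR]; 13 /a/ → [+ATR]; 14 /ʊ/ → [+ATR]; 15 /a/ → [+ATR]; word edge.
Targets with no active source: positions 1 2 3 4 stay [-ATR].

5 6 7 8 9 10 11 12 13 14 15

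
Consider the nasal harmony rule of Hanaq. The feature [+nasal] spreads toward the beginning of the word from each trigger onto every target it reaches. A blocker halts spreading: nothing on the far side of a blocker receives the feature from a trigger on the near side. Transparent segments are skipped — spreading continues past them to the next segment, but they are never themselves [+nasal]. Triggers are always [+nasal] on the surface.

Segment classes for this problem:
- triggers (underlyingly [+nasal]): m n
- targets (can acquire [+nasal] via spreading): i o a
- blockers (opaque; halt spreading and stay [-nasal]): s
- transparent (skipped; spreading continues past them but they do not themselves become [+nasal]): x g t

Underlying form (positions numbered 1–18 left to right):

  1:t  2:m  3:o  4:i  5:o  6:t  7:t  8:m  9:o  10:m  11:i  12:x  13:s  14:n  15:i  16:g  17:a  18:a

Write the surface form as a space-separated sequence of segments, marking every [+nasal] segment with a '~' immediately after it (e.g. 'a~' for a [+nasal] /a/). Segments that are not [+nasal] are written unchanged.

t m~ o~ i~ o~ t t m~ o~ m~ i x s n~ i g a a

From /m/ at 2 leftward: 1 /t/ transparent; word edge.
From /m/ at 8 leftward: 7 /t/ transparent; 6 /t/ transparent; 5 /o/ → [+nasal]; 4 /i/ → [+nasal]; 3 /o/ → [+nasal]; 2 /m/ is itself a trigger — this domain ends here.
From /m/ at 10 leftward: 9 /o/ → [+nasal]; 8 /m/ is itself a trigger — this domain ends here.
From /n/ at 14 leftward: 13 /s/ blocks.
Targets with no active source: positions 11 15 17 18 stay [-nasal].
[+nasal] positions on the surface: 2 3 4 5 8 9 10 14.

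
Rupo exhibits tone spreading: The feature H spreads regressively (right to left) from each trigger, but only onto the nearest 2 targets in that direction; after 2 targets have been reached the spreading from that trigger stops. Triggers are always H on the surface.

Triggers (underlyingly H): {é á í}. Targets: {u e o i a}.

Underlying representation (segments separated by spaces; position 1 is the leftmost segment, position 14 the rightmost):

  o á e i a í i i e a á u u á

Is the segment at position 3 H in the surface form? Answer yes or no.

From /á/ at 2 leftward: 1 /o/ → H; word edge.
From /í/ at 6 leftward: 5 /a/ → H; 4 /i/ → H; bound reached.
From /á/ at 11 leftward: 10 /a/ → H; 9 /e/ → H; bound reached.
From /á/ at 14 leftward: 13 /u/ → H; 12 /u/ → H; bound reached.
Targets with no active source: positions 3 7 8 stay [-high tone].
H positions on the surface: 1 2 4 5 6 9 10 11 12 13 14.

no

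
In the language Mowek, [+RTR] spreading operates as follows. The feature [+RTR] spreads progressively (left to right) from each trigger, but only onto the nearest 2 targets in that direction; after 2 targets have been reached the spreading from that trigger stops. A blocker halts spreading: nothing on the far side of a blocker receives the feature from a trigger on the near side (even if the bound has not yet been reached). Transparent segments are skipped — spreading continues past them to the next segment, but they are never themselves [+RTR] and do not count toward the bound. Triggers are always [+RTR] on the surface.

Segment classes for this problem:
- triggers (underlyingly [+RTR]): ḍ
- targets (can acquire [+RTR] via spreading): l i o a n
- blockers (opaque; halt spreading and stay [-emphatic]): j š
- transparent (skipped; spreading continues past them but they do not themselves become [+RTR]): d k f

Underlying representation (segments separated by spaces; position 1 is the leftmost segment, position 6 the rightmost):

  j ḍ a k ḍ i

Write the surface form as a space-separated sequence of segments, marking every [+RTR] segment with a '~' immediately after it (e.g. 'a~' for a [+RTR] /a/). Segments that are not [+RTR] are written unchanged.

From /ḍ/ at 2 rightward: 3 /a/ → [+RTR]; 4 /k/ transparent; 5 /ḍ/ is itself a trigger — this domain ends here.
From /ḍ/ at 5 rightward: 6 /i/ → [+RTR]; word edge.
[+RTR] positions on the surface: 2 3 5 6.

j ḍ~ a~ k ḍ~ i~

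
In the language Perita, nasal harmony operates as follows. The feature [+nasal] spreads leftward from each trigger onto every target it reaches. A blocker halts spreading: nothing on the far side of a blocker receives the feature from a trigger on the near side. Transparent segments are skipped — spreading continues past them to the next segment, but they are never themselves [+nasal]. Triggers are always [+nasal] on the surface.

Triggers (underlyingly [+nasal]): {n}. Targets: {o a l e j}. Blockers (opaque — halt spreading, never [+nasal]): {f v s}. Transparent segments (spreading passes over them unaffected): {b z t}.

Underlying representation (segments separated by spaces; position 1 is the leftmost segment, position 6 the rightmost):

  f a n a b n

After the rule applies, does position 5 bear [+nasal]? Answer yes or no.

no

From /n/ at 3 leftward: 2 /a/ → [+nasal]; 1 /f/ blocks.
From /n/ at 6 leftward: 5 /b/ transparent; 4 /a/ → [+nasal]; 3 /n/ is itself a trigger — this domain ends here.
[+nasal] positions on the surface: 2 3 4 6.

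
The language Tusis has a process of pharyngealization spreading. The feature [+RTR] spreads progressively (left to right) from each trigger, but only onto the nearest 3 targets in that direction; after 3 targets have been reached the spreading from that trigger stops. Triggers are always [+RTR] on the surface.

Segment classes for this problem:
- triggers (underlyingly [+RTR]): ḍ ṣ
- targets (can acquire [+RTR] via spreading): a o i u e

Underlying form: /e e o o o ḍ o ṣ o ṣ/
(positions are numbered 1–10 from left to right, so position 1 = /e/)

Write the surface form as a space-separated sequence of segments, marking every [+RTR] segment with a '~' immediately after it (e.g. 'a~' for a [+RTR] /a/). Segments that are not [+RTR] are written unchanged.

e e o o o ḍ~ o~ ṣ~ o~ ṣ~

From /ḍ/ at 6 rightward: 7 /o/ → [+RTR]; 8 /ṣ/ is itself a trigger — this domain ends here.
From /ṣ/ at 8 rightward: 9 /o/ → [+RTR]; 10 /ṣ/ is itself a trigger — this domain ends here.
From /ṣ/ at 10 rightward: word edge.
Targets with no active source: positions 1 2 3 4 5 stay [-emphatic].
[+RTR] positions on the surface: 6 7 8 9 10.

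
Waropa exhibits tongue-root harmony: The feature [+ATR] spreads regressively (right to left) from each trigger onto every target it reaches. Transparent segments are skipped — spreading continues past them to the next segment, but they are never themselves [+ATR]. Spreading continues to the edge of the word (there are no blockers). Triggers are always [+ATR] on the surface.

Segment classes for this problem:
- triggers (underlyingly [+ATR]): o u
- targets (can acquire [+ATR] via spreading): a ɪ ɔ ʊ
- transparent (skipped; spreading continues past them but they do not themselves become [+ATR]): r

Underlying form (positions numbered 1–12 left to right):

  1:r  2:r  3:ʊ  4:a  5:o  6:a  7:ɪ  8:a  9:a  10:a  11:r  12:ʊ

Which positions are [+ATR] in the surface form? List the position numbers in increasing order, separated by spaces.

3 4 5

From /o/ at 5 leftward: 4 /a/ → [+ATR]; 3 /ʊ/ → [+ATR]; 2 /r/ transparent; 1 /r/ transparent; word edge.
Targets with no active source: positions 6 7 8 9 10 12 stay [-ATR].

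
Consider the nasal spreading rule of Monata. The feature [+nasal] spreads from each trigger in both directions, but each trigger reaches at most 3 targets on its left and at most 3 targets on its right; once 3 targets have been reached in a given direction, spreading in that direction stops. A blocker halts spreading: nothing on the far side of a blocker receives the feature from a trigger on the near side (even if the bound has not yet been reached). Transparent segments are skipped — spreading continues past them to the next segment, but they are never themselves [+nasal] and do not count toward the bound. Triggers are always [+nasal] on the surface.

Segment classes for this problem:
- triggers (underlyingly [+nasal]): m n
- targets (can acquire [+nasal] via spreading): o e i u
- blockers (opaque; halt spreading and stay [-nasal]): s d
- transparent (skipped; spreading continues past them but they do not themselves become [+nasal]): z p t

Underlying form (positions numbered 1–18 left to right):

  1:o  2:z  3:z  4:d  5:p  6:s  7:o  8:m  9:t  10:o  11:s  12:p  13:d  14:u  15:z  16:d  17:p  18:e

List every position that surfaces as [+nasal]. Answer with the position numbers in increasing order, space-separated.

7 8 10

From /m/ at 8 rightward: 9 /t/ transparent; 10 /o/ → [+nasal]; 11 /s/ blocks.
From /m/ at 8 leftward: 7 /o/ → [+nasal]; 6 /s/ blocks.
Targets with no active source: positions 1 14 18 stay [-nasal].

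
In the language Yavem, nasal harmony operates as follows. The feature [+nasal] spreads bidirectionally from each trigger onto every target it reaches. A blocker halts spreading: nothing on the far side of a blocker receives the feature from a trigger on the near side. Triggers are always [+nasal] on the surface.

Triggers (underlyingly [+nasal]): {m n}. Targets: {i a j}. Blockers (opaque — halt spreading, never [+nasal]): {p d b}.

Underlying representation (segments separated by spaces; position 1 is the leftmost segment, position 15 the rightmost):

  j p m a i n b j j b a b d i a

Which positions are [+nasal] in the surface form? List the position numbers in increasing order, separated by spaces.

3 4 5 6

From /m/ at 3 rightward: 4 /a/ → [+nasal]; 5 /i/ → [+nasal]; 6 /n/ is itself a trigger — this domain ends here.
From /m/ at 3 leftward: 2 /p/ blocks.
From /n/ at 6 rightward: 7 /b/ blocks.
From /n/ at 6 leftward: 5 /i/ → [+nasal]; 4 /a/ → [+nasal]; 3 /m/ is itself a trigger — this domain ends here.
Targets with no active source: positions 1 8 9 11 14 15 stay [-nasal].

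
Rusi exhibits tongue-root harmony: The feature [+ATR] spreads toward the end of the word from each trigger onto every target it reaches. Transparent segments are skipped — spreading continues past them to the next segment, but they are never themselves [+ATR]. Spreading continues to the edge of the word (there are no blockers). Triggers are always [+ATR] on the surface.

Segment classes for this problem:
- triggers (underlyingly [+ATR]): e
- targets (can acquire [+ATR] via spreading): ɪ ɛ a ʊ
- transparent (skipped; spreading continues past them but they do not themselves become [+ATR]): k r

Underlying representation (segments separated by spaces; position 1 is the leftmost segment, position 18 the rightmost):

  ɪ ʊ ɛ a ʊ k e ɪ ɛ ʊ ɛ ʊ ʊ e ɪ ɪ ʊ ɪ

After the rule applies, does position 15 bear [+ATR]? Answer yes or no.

yes

From /e/ at 7 rightward: 8 /ɪ/ → [+ATR]; 9 /ɛ/ → [+ATR]; 10 /ʊ/ → [+ATR]; 11 /ɛ/ → [+ATR]; 12 /ʊ/ → [+ATR]; 13 /ʊ/ → [+ATR]; 14 /e/ is itself a trigger — this domain ends here.
From /e/ at 14 rightward: 15 /ɪ/ → [+ATR]; 16 /ɪ/ → [+ATR]; 17 /ʊ/ → [+ATR]; 18 /ɪ/ → [+ATR]; word edge.
Targets with no active source: positions 1 2 3 4 5 stay [-ATR].
[+ATR] positions on the surface: 7 8 9 10 11 12 13 14 15 16 17 18.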